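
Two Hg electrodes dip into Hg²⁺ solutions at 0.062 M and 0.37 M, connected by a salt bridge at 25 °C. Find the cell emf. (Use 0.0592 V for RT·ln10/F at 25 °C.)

Both half-cells are Hg²⁺/Hg, so E°_cell = 0. The concentrated side is the cathode; the cell reaction moves Hg²⁺ from high to low concentration with n = 2.
Q = [Hg²⁺]_dilute/[Hg²⁺]_conc = 0.062/0.37 = 0.168.
E = 0 − (0.0592/2) log Q = −(0.0592/2)(-0.776) = 0.0230 V.

0.023 V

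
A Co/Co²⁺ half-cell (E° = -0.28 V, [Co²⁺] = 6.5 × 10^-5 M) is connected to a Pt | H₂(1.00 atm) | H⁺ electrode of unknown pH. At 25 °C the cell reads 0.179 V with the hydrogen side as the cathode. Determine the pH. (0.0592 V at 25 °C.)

E°_cell = 0.28 V and n = 2.
log Q = n(E° − E)/0.0592 = 2×(0.28 − 0.179)/0.0592 = 3.412.
With Q = [Co²⁺]·P(H₂) / [H⁺]^2, solving for [H⁺] gives log[H⁺] = -3.800, so pH = 3.80.

pH = 3.80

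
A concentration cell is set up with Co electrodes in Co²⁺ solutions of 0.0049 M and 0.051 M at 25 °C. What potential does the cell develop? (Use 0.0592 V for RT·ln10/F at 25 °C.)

Both half-cells are Co²⁺/Co, so E°_cell = 0. The concentrated side is the cathode; the cell reaction moves Co²⁺ from high to low concentration with n = 2.
Q = [Co²⁺]_dilute/[Co²⁺]_conc = 0.0049/0.051 = 0.0961.
E = 0 − (0.0592/2) log Q = −(0.0592/2)(-1.017) = 0.0301 V.

0.030 V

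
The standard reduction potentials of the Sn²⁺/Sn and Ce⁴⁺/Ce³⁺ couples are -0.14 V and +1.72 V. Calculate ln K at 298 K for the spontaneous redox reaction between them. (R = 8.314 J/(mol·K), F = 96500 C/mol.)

E°_cell = +1.72 − (-0.14) = 1.86 V, with n = 2 electrons transferred.
At equilibrium E = 0, so the Nernst equation gives ln K = nFE°/RT = (2)(96500)(1.86)/((8.314)(298)) = 144.89.

ln K = 144.9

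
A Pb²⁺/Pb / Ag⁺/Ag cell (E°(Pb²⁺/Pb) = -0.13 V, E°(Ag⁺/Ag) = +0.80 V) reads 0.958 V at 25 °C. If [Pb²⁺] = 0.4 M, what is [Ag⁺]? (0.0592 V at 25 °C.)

From the Nernst equation, log Q = n(E° − E)/0.0592 = 2(0.93 − 0.958)/0.0592 = -0.946, so Q = 0.113.
With Q = [Pb²⁺]/[Ag⁺]^2 and the known concentrations, [Ag⁺]^2 in the denominator gives [Ag⁺] = 1.9 M.

1.9 M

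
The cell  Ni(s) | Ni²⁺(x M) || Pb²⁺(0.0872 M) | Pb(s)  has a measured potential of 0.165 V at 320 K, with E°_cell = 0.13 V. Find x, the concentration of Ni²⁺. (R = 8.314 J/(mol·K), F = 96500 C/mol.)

0.0069 M

From the Nernst equation, ln Q = nF(E° − E)/RT = 2×96500×(0.13 − 0.165)/(8.314×320) = -2.539, so Q = 0.0789.
With Q = [Ni²⁺]/[Pb²⁺] and the known concentrations, [Ni²⁺] in the numerator gives [Ni²⁺] = 0.0069 M.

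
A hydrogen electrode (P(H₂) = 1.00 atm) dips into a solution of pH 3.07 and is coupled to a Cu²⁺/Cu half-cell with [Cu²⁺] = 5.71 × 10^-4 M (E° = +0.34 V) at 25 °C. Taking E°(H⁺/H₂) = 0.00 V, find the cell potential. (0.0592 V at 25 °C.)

0.43 V

The Cu²⁺/Cu couple is the cathode, so E°_cell = 0.34 V; n = 2.
[H⁺] = 10^(−3.07) = 8.5 × 10^-4 M, and Q = [H⁺]^2 / ([Cu²⁺]·P(H₂)) = 0.00127.
E = E° − (0.0592/2) log Q = 0.34 − (0.0592/2)(-2.897) = 0.426 V.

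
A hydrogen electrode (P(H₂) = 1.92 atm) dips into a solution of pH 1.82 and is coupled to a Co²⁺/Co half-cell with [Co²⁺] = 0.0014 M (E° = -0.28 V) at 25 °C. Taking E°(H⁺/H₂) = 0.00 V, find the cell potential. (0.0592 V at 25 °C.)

0.25 V

The hydrogen couple is the cathode, so E°_cell = 0.28 V; n = 2.
[H⁺] = 10^(−1.82) = 0.015 M, and Q = [Co²⁺]·P(H₂) / [H⁺]^2 = 11.7.
E = E° − (0.0592/2) log Q = 0.28 − (0.0592/2)(1.069) = 0.248 V.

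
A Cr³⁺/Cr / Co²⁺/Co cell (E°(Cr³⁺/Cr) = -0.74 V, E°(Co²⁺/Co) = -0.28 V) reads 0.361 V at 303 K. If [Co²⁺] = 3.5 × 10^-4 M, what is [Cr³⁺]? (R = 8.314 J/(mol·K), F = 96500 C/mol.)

0.57 M

From the Nernst equation, ln Q = nF(E° − E)/RT = 6×96500×(0.46 − 0.361)/(8.314×303) = 22.754, so Q = 7.62 × 10^9.
With Q = [Cr³⁺]^2/[Co²⁺]^3 and the known concentrations, [Cr³⁺]^2 in the numerator gives [Cr³⁺] = 0.57 M.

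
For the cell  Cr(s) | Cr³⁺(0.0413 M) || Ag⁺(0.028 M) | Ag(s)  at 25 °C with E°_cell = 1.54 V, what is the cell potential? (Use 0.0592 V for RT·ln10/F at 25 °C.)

Balancing electrons gives n = 3; the reaction quotient is Q = [Cr³⁺]/[Ag⁺]^3 = 1880.
At 25 °C, E = E° − (0.0592/n) log Q = 1.54 − (0.0592/3)(3.274) = 1.540 − 0.065 = 1.475 V.

1.48 V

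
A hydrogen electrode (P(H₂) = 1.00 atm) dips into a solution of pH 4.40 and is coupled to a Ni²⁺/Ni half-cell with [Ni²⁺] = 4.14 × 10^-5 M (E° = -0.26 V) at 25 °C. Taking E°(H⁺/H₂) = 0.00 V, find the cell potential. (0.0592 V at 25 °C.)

0.13 V

The hydrogen couple is the cathode, so E°_cell = 0.26 V; n = 2.
[H⁺] = 10^(−4.40) = 4 × 10^-5 M, and Q = [Ni²⁺]·P(H₂) / [H⁺]^2 = 2.61 × 10^4.
E = E° − (0.0592/2) log Q = 0.26 − (0.0592/2)(4.417) = 0.129 V.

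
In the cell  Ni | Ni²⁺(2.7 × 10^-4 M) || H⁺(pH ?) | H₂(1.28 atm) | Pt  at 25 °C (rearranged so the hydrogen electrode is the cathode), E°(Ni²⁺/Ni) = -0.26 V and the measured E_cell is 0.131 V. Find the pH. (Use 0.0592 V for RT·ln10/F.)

E°_cell = 0.26 V and n = 2.
log Q = n(E° − E)/0.0592 = 2×(0.26 − 0.131)/0.0592 = 4.358.
With Q = [Ni²⁺]·P(H₂) / [H⁺]^2, solving for [H⁺] gives log[H⁺] = -3.910, so pH = 3.91.

pH = 3.91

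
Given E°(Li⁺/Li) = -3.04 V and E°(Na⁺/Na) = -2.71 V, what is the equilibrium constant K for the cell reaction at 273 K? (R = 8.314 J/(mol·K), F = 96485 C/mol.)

1.2 × 10^6

E°_cell = -2.71 − (-3.04) = 0.33 V, with n = 1 electron transferred.
At equilibrium E = 0, so the Nernst equation gives ln K = nFE°/RT = (1)(96485)(0.33)/((8.314)(273)) = 14.03.
K = e^14.03 = 1.2 × 10^6.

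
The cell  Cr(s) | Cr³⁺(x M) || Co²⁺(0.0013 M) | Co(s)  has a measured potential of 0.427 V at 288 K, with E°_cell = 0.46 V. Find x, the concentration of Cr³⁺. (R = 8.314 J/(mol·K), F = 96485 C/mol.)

From the Nernst equation, ln Q = nF(E° − E)/RT = 6×96485×(0.46 − 0.427)/(8.314×288) = 7.979, so Q = 2920.
With Q = [Cr³⁺]^2/[Co²⁺]^3 and the known concentrations, [Cr³⁺]^2 in the numerator gives [Cr³⁺] = 0.0025 M.

0.0025 M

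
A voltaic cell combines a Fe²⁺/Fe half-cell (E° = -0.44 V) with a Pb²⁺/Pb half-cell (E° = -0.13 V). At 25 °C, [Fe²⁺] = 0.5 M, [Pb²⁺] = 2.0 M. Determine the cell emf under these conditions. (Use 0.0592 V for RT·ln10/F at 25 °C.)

The Pb²⁺/Pb couple has the higher reduction potential and acts as the cathode, so E°_cell = -0.13 − (-0.44) = 0.31 V.
Balancing electrons gives n = 2; the reaction quotient is Q = [Fe²⁺]/[Pb²⁺] = 0.250.
At 25 °C, E = E° − (0.0592/n) log Q = 0.31 − (0.0592/2)(-0.602) = 0.310 + 0.018 = 0.328 V.

0.328 V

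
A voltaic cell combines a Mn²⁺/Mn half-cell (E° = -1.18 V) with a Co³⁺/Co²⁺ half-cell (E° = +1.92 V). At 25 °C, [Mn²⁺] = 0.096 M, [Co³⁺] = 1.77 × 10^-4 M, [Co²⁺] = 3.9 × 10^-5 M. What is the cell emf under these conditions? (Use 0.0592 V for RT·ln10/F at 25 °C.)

3.17 V

The Co³⁺/Co²⁺ couple has the higher reduction potential and acts as the cathode, so E°_cell = +1.92 − (-1.18) = 3.10 V.
Balancing electrons gives n = 2; the reaction quotient is Q = [Mn²⁺]·[Co²⁺]^2/[Co³⁺]^2 = 0.00466.
At 25 °C, E = E° − (0.0592/n) log Q = 3.10 − (0.0592/2)(-2.332) = 3.100 + 0.069 = 3.169 V.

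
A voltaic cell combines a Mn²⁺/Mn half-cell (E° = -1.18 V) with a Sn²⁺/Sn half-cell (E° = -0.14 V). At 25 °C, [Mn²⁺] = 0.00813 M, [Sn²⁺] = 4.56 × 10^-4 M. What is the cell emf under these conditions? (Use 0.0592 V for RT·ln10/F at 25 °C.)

The Sn²⁺/Sn couple has the higher reduction potential and acts as the cathode, so E°_cell = -0.14 − (-1.18) = 1.04 V.
Balancing electrons gives n = 2; the reaction quotient is Q = [Mn²⁺]/[Sn²⁺] = 17.8.
At 25 °C, E = E° − (0.0592/n) log Q = 1.04 − (0.0592/2)(1.251) = 1.040 − 0.037 = 1.003 V.

1.00 V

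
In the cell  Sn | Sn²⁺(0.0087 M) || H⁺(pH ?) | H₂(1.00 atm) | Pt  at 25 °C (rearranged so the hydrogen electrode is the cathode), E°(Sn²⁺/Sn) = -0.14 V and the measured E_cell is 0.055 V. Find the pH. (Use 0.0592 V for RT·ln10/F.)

pH = 2.47

E°_cell = 0.14 V and n = 2.
log Q = n(E° − E)/0.0592 = 2×(0.14 − 0.055)/0.0592 = 2.872.
With Q = [Sn²⁺]·P(H₂) / [H⁺]^2, solving for [H⁺] gives log[H⁺] = -2.466, so pH = 2.47.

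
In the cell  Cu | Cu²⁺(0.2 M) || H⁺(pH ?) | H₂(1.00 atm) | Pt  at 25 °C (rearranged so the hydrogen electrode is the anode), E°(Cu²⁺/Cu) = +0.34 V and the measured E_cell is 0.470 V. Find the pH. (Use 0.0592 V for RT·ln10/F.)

E°_cell = 0.34 V and n = 2.
log Q = n(E° − E)/0.0592 = 2×(0.34 − 0.470)/0.0592 = -4.392.
With Q = [H⁺]^2 / ([Cu²⁺]·P(H₂)), solving for [H⁺] gives log[H⁺] = -2.545, so pH = 2.55.

pH = 2.55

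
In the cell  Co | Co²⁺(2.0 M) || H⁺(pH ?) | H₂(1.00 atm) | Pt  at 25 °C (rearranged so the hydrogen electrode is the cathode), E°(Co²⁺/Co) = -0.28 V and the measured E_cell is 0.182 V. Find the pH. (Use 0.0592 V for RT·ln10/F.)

E°_cell = 0.28 V and n = 2.
log Q = n(E° − E)/0.0592 = 2×(0.28 − 0.182)/0.0592 = 3.311.
With Q = [Co²⁺]·P(H₂) / [H⁺]^2, solving for [H⁺] gives log[H⁺] = -1.505, so pH = 1.50.

pH = 1.50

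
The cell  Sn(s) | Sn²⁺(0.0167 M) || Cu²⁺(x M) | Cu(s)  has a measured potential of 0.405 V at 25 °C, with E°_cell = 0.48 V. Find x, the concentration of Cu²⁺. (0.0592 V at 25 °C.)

From the Nernst equation, log Q = n(E° − E)/0.0592 = 2(0.48 − 0.405)/0.0592 = 2.534, so Q = 342.
With Q = [Sn²⁺]/[Cu²⁺] and the known concentrations, [Cu²⁺] in the denominator gives [Cu²⁺] = 4.9 × 10^-5 M.

4.9 × 10^-5 M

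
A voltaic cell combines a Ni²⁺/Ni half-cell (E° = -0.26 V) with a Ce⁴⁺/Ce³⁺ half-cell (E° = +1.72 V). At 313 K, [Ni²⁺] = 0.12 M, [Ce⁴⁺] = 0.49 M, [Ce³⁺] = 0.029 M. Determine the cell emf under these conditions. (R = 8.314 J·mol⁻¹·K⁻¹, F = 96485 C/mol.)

2.08 V

The Ce⁴⁺/Ce³⁺ couple has the higher reduction potential and acts as the cathode, so E°_cell = +1.72 − (-0.26) = 1.98 V.
Balancing electrons gives n = 2; the reaction quotient is Q = [Ni²⁺]·[Ce³⁺]^2/[Ce⁴⁺]^2 = 4.2 × 10^-4.
E = E° − (RT/nF) ln Q = 1.98 − (8.314×313)/(2×96485) × (-7.774) = 1.980 + 0.105 = 2.085 V.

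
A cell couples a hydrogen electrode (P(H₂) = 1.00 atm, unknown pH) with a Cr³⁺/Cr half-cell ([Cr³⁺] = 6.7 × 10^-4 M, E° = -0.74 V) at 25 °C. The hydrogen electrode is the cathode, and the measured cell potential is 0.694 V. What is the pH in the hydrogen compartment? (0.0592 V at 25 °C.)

pH = 1.84

E°_cell = 0.74 V and n = 6.
log Q = n(E° − E)/0.0592 = 6×(0.74 − 0.694)/0.0592 = 4.662.
With Q = [Cr³⁺]^2·P(H₂)^3 / [H⁺]^6, solving for [H⁺] gives log[H⁺] = -1.835, so pH = 1.84.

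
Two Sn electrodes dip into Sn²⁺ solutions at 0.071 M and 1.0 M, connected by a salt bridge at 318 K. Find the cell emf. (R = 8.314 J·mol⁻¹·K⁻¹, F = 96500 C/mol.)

0.036 V

Both half-cells are Sn²⁺/Sn, so E°_cell = 0. The concentrated side is the cathode; the cell reaction moves Sn²⁺ from high to low concentration with n = 2.
Q = [Sn²⁺]_dilute/[Sn²⁺]_conc = 0.071/1.0 = 0.0710.
E = 0 − (RT/nF) ln Q = −((8.314×318)/(2×96500))(-2.645) = 0.0362 V.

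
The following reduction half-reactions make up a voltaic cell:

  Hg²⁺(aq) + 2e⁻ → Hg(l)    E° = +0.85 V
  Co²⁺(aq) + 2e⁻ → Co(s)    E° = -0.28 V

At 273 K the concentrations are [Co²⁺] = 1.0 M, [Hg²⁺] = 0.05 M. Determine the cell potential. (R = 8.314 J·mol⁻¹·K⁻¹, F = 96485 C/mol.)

The Hg²⁺/Hg couple has the higher reduction potential and acts as the cathode, so E°_cell = +0.85 − (-0.28) = 1.13 V.
Balancing electrons gives n = 2; the reaction quotient is Q = [Co²⁺]/[Hg²⁺] = 20.0.
E = E° − (RT/nF) ln Q = 1.13 − (8.314×273)/(2×96485) × (2.996) = 1.130 − 0.035 = 1.095 V.

1.09 V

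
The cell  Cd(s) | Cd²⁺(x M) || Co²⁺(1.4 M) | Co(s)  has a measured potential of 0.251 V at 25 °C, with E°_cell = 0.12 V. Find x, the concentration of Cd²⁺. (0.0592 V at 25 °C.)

From the Nernst equation, log Q = n(E° − E)/0.0592 = 2(0.12 − 0.251)/0.0592 = -4.426, so Q = 3.75 × 10^-5.
With Q = [Cd²⁺]/[Co²⁺] and the known concentrations, [Cd²⁺] in the numerator gives [Cd²⁺] = 5.3 × 10^-5 M.

5.3 × 10^-5 M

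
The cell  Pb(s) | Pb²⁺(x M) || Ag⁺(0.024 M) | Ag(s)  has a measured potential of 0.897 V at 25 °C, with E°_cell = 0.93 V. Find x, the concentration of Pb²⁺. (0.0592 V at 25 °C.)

From the Nernst equation, log Q = n(E° − E)/0.0592 = 2(0.93 − 0.897)/0.0592 = 1.115, so Q = 13.0.
With Q = [Pb²⁺]/[Ag⁺]^2 and the known concentrations, [Pb²⁺] in the numerator gives [Pb²⁺] = 0.0075 M.

0.0075 M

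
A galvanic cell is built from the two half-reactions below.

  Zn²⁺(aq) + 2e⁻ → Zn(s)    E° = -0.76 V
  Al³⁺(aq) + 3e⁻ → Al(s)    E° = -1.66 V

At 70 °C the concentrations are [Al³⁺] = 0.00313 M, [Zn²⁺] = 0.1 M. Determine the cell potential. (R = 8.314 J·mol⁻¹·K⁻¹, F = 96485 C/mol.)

0.923 V

The Zn²⁺/Zn couple has the higher reduction potential and acts as the cathode, so E°_cell = -0.76 − (-1.66) = 0.90 V.
Balancing electrons gives n = 6; the reaction quotient is Q = [Al³⁺]^2/[Zn²⁺]^3 = 0.00980.
E = E° − (RT/nF) ln Q = 0.90 − (8.314×343)/(6×96485) × (-4.626) = 0.900 + 0.023 = 0.923 V.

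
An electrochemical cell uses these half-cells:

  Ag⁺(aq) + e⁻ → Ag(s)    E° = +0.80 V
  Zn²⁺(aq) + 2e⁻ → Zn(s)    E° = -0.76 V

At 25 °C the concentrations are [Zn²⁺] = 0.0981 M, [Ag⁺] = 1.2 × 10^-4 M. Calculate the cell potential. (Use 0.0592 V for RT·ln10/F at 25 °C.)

The Ag⁺/Ag couple has the higher reduction potential and acts as the cathode, so E°_cell = +0.80 − (-0.76) = 1.56 V.
Balancing electrons gives n = 2; the reaction quotient is Q = [Zn²⁺]/[Ag⁺]^2 = 6.81 × 10^6.
At 25 °C, E = E° − (0.0592/n) log Q = 1.56 − (0.0592/2)(6.833) = 1.560 − 0.202 = 1.358 V.

1.36 V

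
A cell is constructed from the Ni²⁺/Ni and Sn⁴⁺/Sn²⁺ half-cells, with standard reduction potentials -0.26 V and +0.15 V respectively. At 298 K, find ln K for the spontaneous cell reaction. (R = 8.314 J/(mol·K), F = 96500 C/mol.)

ln K = 31.9

E°_cell = +0.15 − (-0.26) = 0.41 V, with n = 2 electrons transferred.
At equilibrium E = 0, so the Nernst equation gives ln K = nFE°/RT = (2)(96500)(0.41)/((8.314)(298)) = 31.94.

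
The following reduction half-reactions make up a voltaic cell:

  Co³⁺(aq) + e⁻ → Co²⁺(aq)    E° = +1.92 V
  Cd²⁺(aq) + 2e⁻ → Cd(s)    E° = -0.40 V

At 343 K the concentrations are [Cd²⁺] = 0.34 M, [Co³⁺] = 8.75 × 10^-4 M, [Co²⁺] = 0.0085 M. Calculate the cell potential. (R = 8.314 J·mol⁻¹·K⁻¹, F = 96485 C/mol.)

2.27 V

The Co³⁺/Co²⁺ couple has the higher reduction potential and acts as the cathode, so E°_cell = +1.92 − (-0.40) = 2.32 V.
Balancing electrons gives n = 2; the reaction quotient is Q = [Cd²⁺]·[Co²⁺]^2/[Co³⁺]^2 = 32.1.
E = E° − (RT/nF) ln Q = 2.32 − (8.314×343)/(2×96485) × (3.468) = 2.320 − 0.051 = 2.269 V.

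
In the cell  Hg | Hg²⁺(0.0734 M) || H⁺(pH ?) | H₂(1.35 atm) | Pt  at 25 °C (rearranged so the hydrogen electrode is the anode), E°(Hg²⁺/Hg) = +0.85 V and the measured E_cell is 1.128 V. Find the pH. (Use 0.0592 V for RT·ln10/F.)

E°_cell = 0.85 V and n = 2.
log Q = n(E° − E)/0.0592 = 2×(0.85 − 1.128)/0.0592 = -9.392.
With Q = [H⁺]^2 / ([Hg²⁺]·P(H₂)), solving for [H⁺] gives log[H⁺] = -5.198, so pH = 5.20.

pH = 5.20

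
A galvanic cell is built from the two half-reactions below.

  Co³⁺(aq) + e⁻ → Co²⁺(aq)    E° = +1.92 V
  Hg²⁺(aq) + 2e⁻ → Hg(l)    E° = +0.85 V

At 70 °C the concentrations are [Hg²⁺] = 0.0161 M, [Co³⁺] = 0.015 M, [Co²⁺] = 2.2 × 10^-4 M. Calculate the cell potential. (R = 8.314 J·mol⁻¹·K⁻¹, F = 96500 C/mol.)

1.26 V

The Co³⁺/Co²⁺ couple has the higher reduction potential and acts as the cathode, so E°_cell = +1.92 − (+0.85) = 1.07 V.
Balancing electrons gives n = 2; the reaction quotient is Q = [Hg²⁺]·[Co²⁺]^2/[Co³⁺]^2 = 3.46 × 10^-6.
E = E° − (RT/nF) ln Q = 1.07 − (8.314×343)/(2×96500) × (-12.573) = 1.070 + 0.186 = 1.256 V.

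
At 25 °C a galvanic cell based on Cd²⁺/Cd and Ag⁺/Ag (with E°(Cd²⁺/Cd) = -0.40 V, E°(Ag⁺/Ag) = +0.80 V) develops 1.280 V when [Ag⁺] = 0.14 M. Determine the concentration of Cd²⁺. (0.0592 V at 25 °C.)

3.9 × 10^-5 M

From the Nernst equation, log Q = n(E° − E)/0.0592 = 2(1.20 − 1.280)/0.0592 = -2.703, so Q = 0.00198.
With Q = [Cd²⁺]/[Ag⁺]^2 and the known concentrations, [Cd²⁺] in the numerator gives [Cd²⁺] = 3.9 × 10^-5 M.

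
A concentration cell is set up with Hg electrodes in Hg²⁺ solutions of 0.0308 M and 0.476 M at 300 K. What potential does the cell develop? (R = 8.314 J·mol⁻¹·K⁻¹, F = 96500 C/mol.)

Both half-cells are Hg²⁺/Hg, so E°_cell = 0. The concentrated side is the cathode; the cell reaction moves Hg²⁺ from high to low concentration with n = 2.
Q = [Hg²⁺]_dilute/[Hg²⁺]_conc = 0.0308/0.476 = 0.0647.
E = 0 − (RT/nF) ln Q = −((8.314×300)/(2×96500))(-2.738) = 0.0354 V.

0.035 V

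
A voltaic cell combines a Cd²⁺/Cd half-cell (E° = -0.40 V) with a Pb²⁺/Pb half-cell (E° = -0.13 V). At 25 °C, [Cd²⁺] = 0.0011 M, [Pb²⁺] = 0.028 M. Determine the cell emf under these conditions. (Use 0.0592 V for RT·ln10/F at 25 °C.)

0.312 V

The Pb²⁺/Pb couple has the higher reduction potential and acts as the cathode, so E°_cell = -0.13 − (-0.40) = 0.27 V.
Balancing electrons gives n = 2; the reaction quotient is Q = [Cd²⁺]/[Pb²⁺] = 0.0393.
At 25 °C, E = E° − (0.0592/n) log Q = 0.27 − (0.0592/2)(-1.406) = 0.270 + 0.042 = 0.312 V.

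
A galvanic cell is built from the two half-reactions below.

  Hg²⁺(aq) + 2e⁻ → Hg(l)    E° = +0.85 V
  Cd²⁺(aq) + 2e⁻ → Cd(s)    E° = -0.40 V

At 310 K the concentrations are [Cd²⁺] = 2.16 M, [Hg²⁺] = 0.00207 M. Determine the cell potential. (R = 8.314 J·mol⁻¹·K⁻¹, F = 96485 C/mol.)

1.16 V

The Hg²⁺/Hg couple has the higher reduction potential and acts as the cathode, so E°_cell = +0.85 − (-0.40) = 1.25 V.
Balancing electrons gives n = 2; the reaction quotient is Q = [Cd²⁺]/[Hg²⁺] = 1040.
E = E° − (RT/nF) ln Q = 1.25 − (8.314×310)/(2×96485) × (6.950) = 1.250 − 0.093 = 1.157 V.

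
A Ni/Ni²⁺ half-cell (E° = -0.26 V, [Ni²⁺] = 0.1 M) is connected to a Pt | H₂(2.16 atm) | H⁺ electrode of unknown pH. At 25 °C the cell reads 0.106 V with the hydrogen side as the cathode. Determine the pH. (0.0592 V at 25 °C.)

pH = 2.93

E°_cell = 0.26 V and n = 2.
log Q = n(E° − E)/0.0592 = 2×(0.26 − 0.106)/0.0592 = 5.203.
With Q = [Ni²⁺]·P(H₂) / [H⁺]^2, solving for [H⁺] gives log[H⁺] = -2.934, so pH = 2.93.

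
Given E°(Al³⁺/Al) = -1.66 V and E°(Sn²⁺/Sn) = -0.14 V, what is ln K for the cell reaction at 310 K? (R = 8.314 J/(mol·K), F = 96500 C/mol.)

ln K = 341.5

E°_cell = -0.14 − (-1.66) = 1.52 V, with n = 6 electrons transferred.
At equilibrium E = 0, so the Nernst equation gives ln K = nFE°/RT = (6)(96500)(1.52)/((8.314)(310)) = 341.47.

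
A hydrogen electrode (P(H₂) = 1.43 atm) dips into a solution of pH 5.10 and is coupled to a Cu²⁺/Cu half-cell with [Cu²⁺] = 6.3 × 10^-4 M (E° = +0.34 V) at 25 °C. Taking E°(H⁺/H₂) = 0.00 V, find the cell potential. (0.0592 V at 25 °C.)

The Cu²⁺/Cu couple is the cathode, so E°_cell = 0.34 V; n = 2.
[H⁺] = 10^(−5.10) = 7.9 × 10^-6 M, and Q = [H⁺]^2 / ([Cu²⁺]·P(H₂)) = 7 × 10^-8.
E = E° − (0.0592/2) log Q = 0.34 − (0.0592/2)(-7.155) = 0.552 V.

0.55 V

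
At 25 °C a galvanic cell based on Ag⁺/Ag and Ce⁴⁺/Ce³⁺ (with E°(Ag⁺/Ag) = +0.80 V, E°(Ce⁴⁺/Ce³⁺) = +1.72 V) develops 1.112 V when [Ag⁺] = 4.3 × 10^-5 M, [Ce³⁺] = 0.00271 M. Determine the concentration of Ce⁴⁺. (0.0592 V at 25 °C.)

From the Nernst equation, log Q = n(E° − E)/0.0592 = 1(0.92 − 1.112)/0.0592 = -3.243, so Q = 5.71 × 10^-4.
With Q = [Ag⁺]·[Ce³⁺]/[Ce⁴⁺] and the known concentrations, [Ce⁴⁺] in the denominator gives [Ce⁴⁺] = 2 × 10^-4 M.

2 × 10^-4 M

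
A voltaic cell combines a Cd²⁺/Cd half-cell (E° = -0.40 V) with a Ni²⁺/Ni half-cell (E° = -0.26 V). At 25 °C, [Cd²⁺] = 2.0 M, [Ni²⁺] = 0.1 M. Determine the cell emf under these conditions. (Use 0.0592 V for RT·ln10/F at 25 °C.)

0.101 V

The Ni²⁺/Ni couple has the higher reduction potential and acts as the cathode, so E°_cell = -0.26 − (-0.40) = 0.14 V.
Balancing electrons gives n = 2; the reaction quotient is Q = [Cd²⁺]/[Ni²⁺] = 20.0.
At 25 °C, E = E° − (0.0592/n) log Q = 0.14 − (0.0592/2)(1.301) = 0.140 − 0.039 = 0.101 V.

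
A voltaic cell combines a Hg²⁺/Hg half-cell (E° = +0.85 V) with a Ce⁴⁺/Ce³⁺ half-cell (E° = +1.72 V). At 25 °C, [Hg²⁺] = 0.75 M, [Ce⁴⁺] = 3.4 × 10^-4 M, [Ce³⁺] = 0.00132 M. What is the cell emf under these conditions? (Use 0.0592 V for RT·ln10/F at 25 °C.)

The Ce⁴⁺/Ce³⁺ couple has the higher reduction potential and acts as the cathode, so E°_cell = +1.72 − (+0.85) = 0.87 V.
Balancing electrons gives n = 2; the reaction quotient is Q = [Hg²⁺]·[Ce³⁺]^2/[Ce⁴⁺]^2 = 11.3.
At 25 °C, E = E° − (0.0592/n) log Q = 0.87 − (0.0592/2)(1.053) = 0.870 − 0.031 = 0.839 V.

0.839 V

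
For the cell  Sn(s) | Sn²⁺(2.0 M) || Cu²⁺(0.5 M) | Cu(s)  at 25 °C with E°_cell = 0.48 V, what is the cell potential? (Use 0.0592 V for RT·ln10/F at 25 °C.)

Balancing electrons gives n = 2; the reaction quotient is Q = [Sn²⁺]/[Cu²⁺] = 4.00.
At 25 °C, E = E° − (0.0592/n) log Q = 0.48 − (0.0592/2)(0.602) = 0.480 − 0.018 = 0.462 V.

0.462 V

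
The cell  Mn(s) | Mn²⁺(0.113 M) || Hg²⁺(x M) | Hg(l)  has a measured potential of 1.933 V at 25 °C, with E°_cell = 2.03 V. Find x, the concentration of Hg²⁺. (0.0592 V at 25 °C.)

6 × 10^-5 M

From the Nernst equation, log Q = n(E° − E)/0.0592 = 2(2.03 − 1.933)/0.0592 = 3.277, so Q = 1890.
With Q = [Mn²⁺]/[Hg²⁺] and the known concentrations, [Hg²⁺] in the denominator gives [Hg²⁺] = 6 × 10^-5 M.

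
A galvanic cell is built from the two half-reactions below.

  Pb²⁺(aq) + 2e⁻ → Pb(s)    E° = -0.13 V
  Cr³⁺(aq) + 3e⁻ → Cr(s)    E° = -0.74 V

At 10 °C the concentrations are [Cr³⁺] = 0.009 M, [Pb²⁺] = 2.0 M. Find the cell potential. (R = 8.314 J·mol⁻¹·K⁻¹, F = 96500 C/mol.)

The Pb²⁺/Pb couple has the higher reduction potential and acts as the cathode, so E°_cell = -0.13 − (-0.74) = 0.61 V.
Balancing electrons gives n = 6; the reaction quotient is Q = [Cr³⁺]^2/[Pb²⁺]^3 = 1.01 × 10^-5.
E = E° − (RT/nF) ln Q = 0.61 − (8.314×283)/(6×96500) × (-11.501) = 0.610 + 0.047 = 0.657 V.

0.657 V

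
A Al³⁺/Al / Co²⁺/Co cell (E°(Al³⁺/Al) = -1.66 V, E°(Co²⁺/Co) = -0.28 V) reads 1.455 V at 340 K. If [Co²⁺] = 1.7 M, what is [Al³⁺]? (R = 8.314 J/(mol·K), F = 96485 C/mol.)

0.001 M

From the Nernst equation, ln Q = nF(E° − E)/RT = 6×96485×(1.38 − 1.455)/(8.314×340) = -15.360, so Q = 2.13 × 10^-7.
With Q = [Al³⁺]^2/[Co²⁺]^3 and the known concentrations, [Al³⁺]^2 in the numerator gives [Al³⁺] = 0.001 M.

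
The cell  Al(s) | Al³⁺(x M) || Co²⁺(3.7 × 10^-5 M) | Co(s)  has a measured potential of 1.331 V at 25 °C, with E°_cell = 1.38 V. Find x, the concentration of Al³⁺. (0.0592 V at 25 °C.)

6.8 × 10^-5 M

From the Nernst equation, log Q = n(E° − E)/0.0592 = 6(1.38 − 1.331)/0.0592 = 4.966, so Q = 9.25 × 10^4.
With Q = [Al³⁺]^2/[Co²⁺]^3 and the known concentrations, [Al³⁺]^2 in the numerator gives [Al³⁺] = 6.8 × 10^-5 M.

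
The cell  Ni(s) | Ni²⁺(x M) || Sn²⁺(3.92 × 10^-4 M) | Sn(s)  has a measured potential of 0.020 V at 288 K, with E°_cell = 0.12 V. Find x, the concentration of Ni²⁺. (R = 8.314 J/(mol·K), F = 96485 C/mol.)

1.2 M

From the Nernst equation, ln Q = nF(E° − E)/RT = 2×96485×(0.12 − 0.020)/(8.314×288) = 8.059, so Q = 3160.
With Q = [Ni²⁺]/[Sn²⁺] and the known concentrations, [Ni²⁺] in the numerator gives [Ni²⁺] = 1.2 M.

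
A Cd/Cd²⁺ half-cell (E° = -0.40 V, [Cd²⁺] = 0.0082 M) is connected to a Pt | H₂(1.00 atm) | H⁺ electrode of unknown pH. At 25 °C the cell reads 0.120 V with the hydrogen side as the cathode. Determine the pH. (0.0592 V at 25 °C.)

pH = 5.77

E°_cell = 0.40 V and n = 2.
log Q = n(E° − E)/0.0592 = 2×(0.40 − 0.120)/0.0592 = 9.459.
With Q = [Cd²⁺]·P(H₂) / [H⁺]^2, solving for [H⁺] gives log[H⁺] = -5.773, so pH = 5.77.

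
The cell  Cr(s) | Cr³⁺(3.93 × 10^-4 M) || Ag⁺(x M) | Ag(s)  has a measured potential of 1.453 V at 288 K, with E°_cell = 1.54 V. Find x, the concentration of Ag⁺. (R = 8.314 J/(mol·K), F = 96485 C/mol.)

From the Nernst equation, ln Q = nF(E° − E)/RT = 3×96485×(1.54 − 1.453)/(8.314×288) = 10.517, so Q = 3.69 × 10^4.
With Q = [Cr³⁺]/[Ag⁺]^3 and the known concentrations, [Ag⁺]^3 in the denominator gives [Ag⁺] = 0.0022 M.

0.0022 M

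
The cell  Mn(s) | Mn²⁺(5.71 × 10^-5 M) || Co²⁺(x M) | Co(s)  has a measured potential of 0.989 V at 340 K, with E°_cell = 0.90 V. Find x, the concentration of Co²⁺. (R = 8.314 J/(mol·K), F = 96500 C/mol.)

From the Nernst equation, ln Q = nF(E° − E)/RT = 2×96500×(0.90 − 0.989)/(8.314×340) = -6.077, so Q = 0.00230.
With Q = [Mn²⁺]/[Co²⁺] and the known concentrations, [Co²⁺] in the denominator gives [Co²⁺] = 0.025 M.

0.025 M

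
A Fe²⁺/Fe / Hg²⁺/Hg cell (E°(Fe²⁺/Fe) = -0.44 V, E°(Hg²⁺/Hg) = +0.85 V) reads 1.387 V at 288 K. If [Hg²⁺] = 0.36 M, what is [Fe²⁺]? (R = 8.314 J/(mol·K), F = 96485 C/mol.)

1.4 × 10^-4 M

From the Nernst equation, ln Q = nF(E° − E)/RT = 2×96485×(1.29 − 1.387)/(8.314×288) = -7.817, so Q = 4.03 × 10^-4.
With Q = [Fe²⁺]/[Hg²⁺] and the known concentrations, [Fe²⁺] in the numerator gives [Fe²⁺] = 1.4 × 10^-4 M.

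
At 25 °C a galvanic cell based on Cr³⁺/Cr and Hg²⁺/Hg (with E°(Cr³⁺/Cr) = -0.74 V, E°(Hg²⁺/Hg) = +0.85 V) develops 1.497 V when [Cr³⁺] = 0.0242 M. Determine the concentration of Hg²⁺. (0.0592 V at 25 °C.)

From the Nernst equation, log Q = n(E° − E)/0.0592 = 6(1.59 − 1.497)/0.0592 = 9.426, so Q = 2.66 × 10^9.
With Q = [Cr³⁺]^2/[Hg²⁺]^3 and the known concentrations, [Hg²⁺]^3 in the denominator gives [Hg²⁺] = 6 × 10^-5 M.

6 × 10^-5 M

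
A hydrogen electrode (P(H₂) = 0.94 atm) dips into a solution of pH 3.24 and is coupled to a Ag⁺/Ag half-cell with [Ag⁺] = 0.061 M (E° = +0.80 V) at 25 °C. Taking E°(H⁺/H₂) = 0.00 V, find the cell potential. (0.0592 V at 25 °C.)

0.92 V

The Ag⁺/Ag couple is the cathode, so E°_cell = 0.80 V; n = 2.
[H⁺] = 10^(−3.24) = 5.8 × 10^-4 M, and Q = [H⁺]^2 / ([Ag⁺]^2·P(H₂)) = 9.47 × 10^-5.
E = E° − (0.0592/2) log Q = 0.80 − (0.0592/2)(-4.024) = 0.919 V.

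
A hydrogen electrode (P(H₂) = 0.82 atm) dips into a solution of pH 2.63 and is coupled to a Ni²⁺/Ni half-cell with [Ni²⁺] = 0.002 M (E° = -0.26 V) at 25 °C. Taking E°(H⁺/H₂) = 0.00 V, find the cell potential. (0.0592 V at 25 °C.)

The hydrogen couple is the cathode, so E°_cell = 0.26 V; n = 2.
[H⁺] = 10^(−2.63) = 0.0023 M, and Q = [Ni²⁺]·P(H₂) / [H⁺]^2 = 298.
E = E° − (0.0592/2) log Q = 0.26 − (0.0592/2)(2.475) = 0.187 V.

0.19 V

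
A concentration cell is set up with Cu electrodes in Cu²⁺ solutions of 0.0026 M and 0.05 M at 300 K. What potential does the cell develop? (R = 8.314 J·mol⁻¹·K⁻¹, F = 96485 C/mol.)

0.038 V

Both half-cells are Cu²⁺/Cu, so E°_cell = 0. The concentrated side is the cathode; the cell reaction moves Cu²⁺ from high to low concentration with n = 2.
Q = [Cu²⁺]_dilute/[Cu²⁺]_conc = 0.0026/0.05 = 0.0520.
E = 0 − (RT/nF) ln Q = −((8.314×300)/(2×96485))(-2.957) = 0.0382 V.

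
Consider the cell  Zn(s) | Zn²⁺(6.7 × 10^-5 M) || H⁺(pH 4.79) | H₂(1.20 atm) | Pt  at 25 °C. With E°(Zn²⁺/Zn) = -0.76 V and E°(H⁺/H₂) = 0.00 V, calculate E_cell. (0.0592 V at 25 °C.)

0.60 V

The hydrogen couple is the cathode, so E°_cell = 0.76 V; n = 2.
[H⁺] = 10^(−4.79) = 1.6 × 10^-5 M, and Q = [Zn²⁺]·P(H₂) / [H⁺]^2 = 3.06 × 10^5.
E = E° − (0.0592/2) log Q = 0.76 − (0.0592/2)(5.485) = 0.598 V.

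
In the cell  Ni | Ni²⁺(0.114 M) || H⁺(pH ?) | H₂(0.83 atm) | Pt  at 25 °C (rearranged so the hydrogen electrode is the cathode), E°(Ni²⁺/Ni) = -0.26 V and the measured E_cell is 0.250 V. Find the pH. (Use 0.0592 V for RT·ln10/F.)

E°_cell = 0.26 V and n = 2.
log Q = n(E° − E)/0.0592 = 2×(0.26 − 0.250)/0.0592 = 0.338.
With Q = [Ni²⁺]·P(H₂) / [H⁺]^2, solving for [H⁺] gives log[H⁺] = -0.681, so pH = 0.68.

pH = 0.68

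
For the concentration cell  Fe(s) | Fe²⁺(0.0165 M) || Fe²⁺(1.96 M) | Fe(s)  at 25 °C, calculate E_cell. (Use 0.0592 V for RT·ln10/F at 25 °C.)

0.061 V

Both half-cells are Fe²⁺/Fe, so E°_cell = 0. The concentrated side is the cathode; the cell reaction moves Fe²⁺ from high to low concentration with n = 2.
Q = [Fe²⁺]_dilute/[Fe²⁺]_conc = 0.0165/1.96 = 0.00842.
E = 0 − (0.0592/2) log Q = −(0.0592/2)(-2.075) = 0.0614 V.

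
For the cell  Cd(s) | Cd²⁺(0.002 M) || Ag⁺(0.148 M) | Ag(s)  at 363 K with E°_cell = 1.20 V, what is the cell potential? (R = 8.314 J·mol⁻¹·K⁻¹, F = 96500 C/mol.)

Balancing electrons gives n = 2; the reaction quotient is Q = [Cd²⁺]/[Ag⁺]^2 = 0.0913.
E = E° − (RT/nF) ln Q = 1.20 − (8.314×363)/(2×96500) × (-2.394) = 1.200 + 0.037 = 1.237 V.

1.24 V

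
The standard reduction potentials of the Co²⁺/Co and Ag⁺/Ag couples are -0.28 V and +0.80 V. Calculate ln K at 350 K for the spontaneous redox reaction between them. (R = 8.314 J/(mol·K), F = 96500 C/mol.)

ln K = 71.6

E°_cell = +0.80 − (-0.28) = 1.08 V, with n = 2 electrons transferred.
At equilibrium E = 0, so the Nernst equation gives ln K = nFE°/RT = (2)(96500)(1.08)/((8.314)(350)) = 71.63.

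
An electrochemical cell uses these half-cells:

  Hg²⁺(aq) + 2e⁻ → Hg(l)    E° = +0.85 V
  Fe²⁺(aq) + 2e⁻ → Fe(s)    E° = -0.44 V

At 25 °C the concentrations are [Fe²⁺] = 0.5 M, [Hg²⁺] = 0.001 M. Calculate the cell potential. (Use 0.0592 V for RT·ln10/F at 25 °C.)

1.21 V

The Hg²⁺/Hg couple has the higher reduction potential and acts as the cathode, so E°_cell = +0.85 − (-0.44) = 1.29 V.
Balancing electrons gives n = 2; the reaction quotient is Q = [Fe²⁺]/[Hg²⁺] = 500.
At 25 °C, E = E° − (0.0592/n) log Q = 1.29 − (0.0592/2)(2.699) = 1.290 − 0.080 = 1.210 V.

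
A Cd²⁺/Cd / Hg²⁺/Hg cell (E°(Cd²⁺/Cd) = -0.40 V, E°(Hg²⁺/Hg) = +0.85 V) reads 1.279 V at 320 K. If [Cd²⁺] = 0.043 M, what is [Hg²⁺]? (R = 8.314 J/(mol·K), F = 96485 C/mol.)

0.35 M

From the Nernst equation, ln Q = nF(E° − E)/RT = 2×96485×(1.25 − 1.279)/(8.314×320) = -2.103, so Q = 0.122.
With Q = [Cd²⁺]/[Hg²⁺] and the known concentrations, [Hg²⁺] in the denominator gives [Hg²⁺] = 0.35 M.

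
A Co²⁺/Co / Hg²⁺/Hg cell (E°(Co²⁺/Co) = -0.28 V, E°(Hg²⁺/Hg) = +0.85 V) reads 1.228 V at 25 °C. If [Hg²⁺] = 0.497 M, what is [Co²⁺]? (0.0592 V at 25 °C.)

From the Nernst equation, log Q = n(E° − E)/0.0592 = 2(1.13 − 1.228)/0.0592 = -3.311, so Q = 4.89 × 10^-4.
With Q = [Co²⁺]/[Hg²⁺] and the known concentrations, [Co²⁺] in the numerator gives [Co²⁺] = 2.4 × 10^-4 M.

2.4 × 10^-4 M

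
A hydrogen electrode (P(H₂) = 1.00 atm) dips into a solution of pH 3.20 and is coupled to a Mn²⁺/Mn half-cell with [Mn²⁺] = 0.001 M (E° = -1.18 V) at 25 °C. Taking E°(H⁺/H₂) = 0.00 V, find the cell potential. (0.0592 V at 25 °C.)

1.08 V

The hydrogen couple is the cathode, so E°_cell = 1.18 V; n = 2.
[H⁺] = 10^(−3.20) = 6.3 × 10^-4 M, and Q = [Mn²⁺]·P(H₂) / [H⁺]^2 = 2510.
E = E° − (0.0592/2) log Q = 1.18 − (0.0592/2)(3.400) = 1.079 V.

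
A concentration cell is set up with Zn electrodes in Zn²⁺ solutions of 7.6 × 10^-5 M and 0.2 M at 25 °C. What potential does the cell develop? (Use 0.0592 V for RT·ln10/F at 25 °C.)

Both half-cells are Zn²⁺/Zn, so E°_cell = 0. The concentrated side is the cathode; the cell reaction moves Zn²⁺ from high to low concentration with n = 2.
Q = [Zn²⁺]_dilute/[Zn²⁺]_conc = 7.6 × 10^-5/0.2 = 3.8 × 10^-4.
E = 0 − (0.0592/2) log Q = −(0.0592/2)(-3.420) = 0.1012 V.

0.10 V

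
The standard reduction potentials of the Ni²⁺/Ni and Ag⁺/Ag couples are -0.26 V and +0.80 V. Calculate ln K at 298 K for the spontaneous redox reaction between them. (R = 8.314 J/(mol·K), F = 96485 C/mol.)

E°_cell = +0.80 − (-0.26) = 1.06 V, with n = 2 electrons transferred.
At equilibrium E = 0, so the Nernst equation gives ln K = nFE°/RT = (2)(96485)(1.06)/((8.314)(298)) = 82.56.

ln K = 82.6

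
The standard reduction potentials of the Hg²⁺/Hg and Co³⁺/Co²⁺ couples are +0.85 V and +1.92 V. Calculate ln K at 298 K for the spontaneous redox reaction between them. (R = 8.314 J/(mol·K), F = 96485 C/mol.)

E°_cell = +1.92 − (+0.85) = 1.07 V, with n = 2 electrons transferred.
At equilibrium E = 0, so the Nernst equation gives ln K = nFE°/RT = (2)(96485)(1.07)/((8.314)(298)) = 83.34.

ln K = 83.3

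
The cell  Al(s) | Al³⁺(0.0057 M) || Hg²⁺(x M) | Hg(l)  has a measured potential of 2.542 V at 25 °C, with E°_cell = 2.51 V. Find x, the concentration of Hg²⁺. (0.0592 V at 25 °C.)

0.38 M

From the Nernst equation, log Q = n(E° − E)/0.0592 = 6(2.51 − 2.542)/0.0592 = -3.243, so Q = 5.71 × 10^-4.
With Q = [Al³⁺]^2/[Hg²⁺]^3 and the known concentrations, [Hg²⁺]^3 in the denominator gives [Hg²⁺] = 0.38 M.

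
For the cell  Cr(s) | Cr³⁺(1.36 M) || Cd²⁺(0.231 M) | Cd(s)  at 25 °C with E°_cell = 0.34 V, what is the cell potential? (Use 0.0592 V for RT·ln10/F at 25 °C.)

0.319 V

Balancing electrons gives n = 6; the reaction quotient is Q = [Cr³⁺]^2/[Cd²⁺]^3 = 150.
At 25 °C, E = E° − (0.0592/n) log Q = 0.34 − (0.0592/6)(2.176) = 0.340 − 0.021 = 0.319 V.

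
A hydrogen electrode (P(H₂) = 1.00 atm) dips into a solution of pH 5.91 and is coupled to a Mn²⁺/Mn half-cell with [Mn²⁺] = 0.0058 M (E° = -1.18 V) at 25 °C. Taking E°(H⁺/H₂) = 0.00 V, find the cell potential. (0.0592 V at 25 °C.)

0.90 V

The hydrogen couple is the cathode, so E°_cell = 1.18 V; n = 2.
[H⁺] = 10^(−5.91) = 1.2 × 10^-6 M, and Q = [Mn²⁺]·P(H₂) / [H⁺]^2 = 3.83 × 10^9.
E = E° − (0.0592/2) log Q = 1.18 − (0.0592/2)(9.583) = 0.896 V.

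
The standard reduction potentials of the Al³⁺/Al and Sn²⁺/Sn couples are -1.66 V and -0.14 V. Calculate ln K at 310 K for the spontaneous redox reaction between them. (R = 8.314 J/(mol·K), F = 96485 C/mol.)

ln K = 341.4

E°_cell = -0.14 − (-1.66) = 1.52 V, with n = 6 electrons transferred.
At equilibrium E = 0, so the Nernst equation gives ln K = nFE°/RT = (6)(96485)(1.52)/((8.314)(310)) = 341.42.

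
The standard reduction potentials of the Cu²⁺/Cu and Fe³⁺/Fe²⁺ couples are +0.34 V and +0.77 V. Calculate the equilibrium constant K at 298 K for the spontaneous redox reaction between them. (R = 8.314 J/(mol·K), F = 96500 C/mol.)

3.5 × 10^14

E°_cell = +0.77 − (+0.34) = 0.43 V, with n = 2 electrons transferred.
At equilibrium E = 0, so the Nernst equation gives ln K = nFE°/RT = (2)(96500)(0.43)/((8.314)(298)) = 33.50.
K = e^33.50 = 3.5 × 10^14.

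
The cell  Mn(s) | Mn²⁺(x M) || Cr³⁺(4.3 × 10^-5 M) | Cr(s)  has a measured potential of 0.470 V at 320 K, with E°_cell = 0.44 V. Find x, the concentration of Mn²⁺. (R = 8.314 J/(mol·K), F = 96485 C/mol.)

1.4 × 10^-4 M

From the Nernst equation, ln Q = nF(E° − E)/RT = 6×96485×(0.44 − 0.470)/(8.314×320) = -6.528, so Q = 0.00146.
With Q = [Mn²⁺]^3/[Cr³⁺]^2 and the known concentrations, [Mn²⁺]^3 in the numerator gives [Mn²⁺] = 1.4 × 10^-4 M.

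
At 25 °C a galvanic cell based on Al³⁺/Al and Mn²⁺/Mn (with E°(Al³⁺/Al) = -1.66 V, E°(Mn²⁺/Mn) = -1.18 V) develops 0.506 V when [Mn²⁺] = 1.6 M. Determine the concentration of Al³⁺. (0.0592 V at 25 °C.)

0.097 M

From the Nernst equation, log Q = n(E° − E)/0.0592 = 6(0.48 − 0.506)/0.0592 = -2.635, so Q = 0.00232.
With Q = [Al³⁺]^2/[Mn²⁺]^3 and the known concentrations, [Al³⁺]^2 in the numerator gives [Al³⁺] = 0.097 M.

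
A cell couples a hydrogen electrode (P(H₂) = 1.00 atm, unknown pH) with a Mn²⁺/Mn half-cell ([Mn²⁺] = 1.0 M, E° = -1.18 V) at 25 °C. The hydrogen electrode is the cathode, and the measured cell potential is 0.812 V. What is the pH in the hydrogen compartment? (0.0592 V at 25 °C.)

E°_cell = 1.18 V and n = 2.
log Q = n(E° − E)/0.0592 = 2×(1.18 − 0.812)/0.0592 = 12.432.
With Q = [Mn²⁺]·P(H₂) / [H⁺]^2, solving for [H⁺] gives log[H⁺] = -6.216, so pH = 6.22.

pH = 6.22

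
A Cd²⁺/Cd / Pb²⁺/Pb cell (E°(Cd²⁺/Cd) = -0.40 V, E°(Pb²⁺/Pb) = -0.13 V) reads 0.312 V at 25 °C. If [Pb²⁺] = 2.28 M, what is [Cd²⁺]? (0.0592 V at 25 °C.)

From the Nernst equation, log Q = n(E° − E)/0.0592 = 2(0.27 − 0.312)/0.0592 = -1.419, so Q = 0.0381.
With Q = [Cd²⁺]/[Pb²⁺] and the known concentrations, [Cd²⁺] in the numerator gives [Cd²⁺] = 0.087 M.

0.087 M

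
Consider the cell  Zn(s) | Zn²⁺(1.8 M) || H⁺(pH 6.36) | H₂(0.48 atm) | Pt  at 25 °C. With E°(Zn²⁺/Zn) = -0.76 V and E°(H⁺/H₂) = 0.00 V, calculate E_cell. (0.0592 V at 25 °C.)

0.39 V

The hydrogen couple is the cathode, so E°_cell = 0.76 V; n = 2.
[H⁺] = 10^(−6.36) = 4.4 × 10^-7 M, and Q = [Zn²⁺]·P(H₂) / [H⁺]^2 = 4.53 × 10^12.
E = E° − (0.0592/2) log Q = 0.76 − (0.0592/2)(12.657) = 0.385 V.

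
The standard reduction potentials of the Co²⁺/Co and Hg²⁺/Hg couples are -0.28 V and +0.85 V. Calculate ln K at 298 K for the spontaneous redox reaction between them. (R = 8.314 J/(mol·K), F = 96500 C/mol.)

E°_cell = +0.85 − (-0.28) = 1.13 V, with n = 2 electrons transferred.
At equilibrium E = 0, so the Nernst equation gives ln K = nFE°/RT = (2)(96500)(1.13)/((8.314)(298)) = 88.03.

ln K = 88.0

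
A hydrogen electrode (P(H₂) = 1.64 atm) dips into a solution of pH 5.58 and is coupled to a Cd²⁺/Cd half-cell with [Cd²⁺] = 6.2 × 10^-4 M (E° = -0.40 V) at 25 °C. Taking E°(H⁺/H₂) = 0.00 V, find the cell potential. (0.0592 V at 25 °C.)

0.16 V

The hydrogen couple is the cathode, so E°_cell = 0.40 V; n = 2.
[H⁺] = 10^(−5.58) = 2.6 × 10^-6 M, and Q = [Cd²⁺]·P(H₂) / [H⁺]^2 = 1.47 × 10^8.
E = E° − (0.0592/2) log Q = 0.40 − (0.0592/2)(8.167) = 0.158 V.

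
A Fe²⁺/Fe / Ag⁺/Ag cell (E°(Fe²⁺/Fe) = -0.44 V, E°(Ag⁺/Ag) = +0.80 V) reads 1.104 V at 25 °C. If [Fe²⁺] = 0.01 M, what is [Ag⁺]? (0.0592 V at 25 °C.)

From the Nernst equation, log Q = n(E° − E)/0.0592 = 2(1.24 − 1.104)/0.0592 = 4.595, so Q = 3.93 × 10^4.
With Q = [Fe²⁺]/[Ag⁺]^2 and the known concentrations, [Ag⁺]^2 in the denominator gives [Ag⁺] = 5 × 10^-4 M.

5 × 10^-4 M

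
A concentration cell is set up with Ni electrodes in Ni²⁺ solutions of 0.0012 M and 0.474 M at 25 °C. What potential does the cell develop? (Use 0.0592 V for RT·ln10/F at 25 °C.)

Both half-cells are Ni²⁺/Ni, so E°_cell = 0. The concentrated side is the cathode; the cell reaction moves Ni²⁺ from high to low concentration with n = 2.
Q = [Ni²⁺]_dilute/[Ni²⁺]_conc = 0.0012/0.474 = 0.00253.
E = 0 − (0.0592/2) log Q = −(0.0592/2)(-2.597) = 0.0769 V.

0.077 V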